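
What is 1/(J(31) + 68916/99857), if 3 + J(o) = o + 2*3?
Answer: 99857/3464054 ≈ 0.028827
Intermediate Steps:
J(o) = 3 + o (J(o) = -3 + (o + 2*3) = -3 + (o + 6) = -3 + (6 + o) = 3 + o)
1/(J(31) + 68916/99857) = 1/((3 + 31) + 68916/99857) = 1/(34 + 68916*(1/99857)) = 1/(34 + 68916/99857) = 1/(3464054/99857) = 99857/3464054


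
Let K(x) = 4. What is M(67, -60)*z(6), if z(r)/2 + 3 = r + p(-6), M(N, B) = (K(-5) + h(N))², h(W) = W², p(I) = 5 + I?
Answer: 80748196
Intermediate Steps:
M(N, B) = (4 + N²)²
z(r) = -8 + 2*r (z(r) = -6 + 2*(r + (5 - 6)) = -6 + 2*(r - 1) = -6 + 2*(-1 + r) = -6 + (-2 + 2*r) = -8 + 2*r)
M(67, -60)*z(6) = (4 + 67²)²*(-8 + 2*6) = (4 + 4489)²*(-8 + 12) = 4493²*4 = 20187049*4 = 80748196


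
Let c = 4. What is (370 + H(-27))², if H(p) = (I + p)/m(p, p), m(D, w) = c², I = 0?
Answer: 34727449/256 ≈ 1.3565e+5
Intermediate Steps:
m(D, w) = 16 (m(D, w) = 4² = 16)
H(p) = p/16 (H(p) = (0 + p)/16 = p*(1/16) = p/16)
(370 + H(-27))² = (370 + (1/16)*(-27))² = (370 - 27/16)² = (5893/16)² = 34727449/256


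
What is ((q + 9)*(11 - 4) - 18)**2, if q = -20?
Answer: 9025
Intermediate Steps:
((q + 9)*(11 - 4) - 18)**2 = ((-20 + 9)*(11 - 4) - 18)**2 = (-11*7 - 18)**2 = (-77 - 18)**2 = (-95)**2 = 9025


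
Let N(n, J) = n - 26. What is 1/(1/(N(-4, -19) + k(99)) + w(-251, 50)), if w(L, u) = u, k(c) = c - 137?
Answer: 68/3399 ≈ 0.020006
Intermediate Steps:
N(n, J) = -26 + n
k(c) = -137 + c
1/(1/(N(-4, -19) + k(99)) + w(-251, 50)) = 1/(1/((-26 - 4) + (-137 + 99)) + 50) = 1/(1/(-30 - 38) + 50) = 1/(1/(-68) + 50) = 1/(-1/68 + 50) = 1/(3399/68) = 68/3399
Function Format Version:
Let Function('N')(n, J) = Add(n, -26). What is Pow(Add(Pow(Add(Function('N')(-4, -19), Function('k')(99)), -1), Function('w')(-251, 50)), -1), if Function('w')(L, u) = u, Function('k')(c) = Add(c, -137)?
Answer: Rational(68, 3399) ≈ 0.020006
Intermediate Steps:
Function('N')(n, J) = Add(-26, n)
Function('k')(c) = Add(-137, c)
Pow(Add(Pow(Add(Function('N')(-4, -19), Function('k')(99)), -1), Function('w')(-251, 50)), -1) = Pow(Add(Pow(Add(Add(-26, -4), Add(-137, 99)), -1), 50), -1) = Pow(Add(Pow(Add(-30, -38), -1), 50), -1) = Pow(Add(Pow(-68, -1), 50), -1) = Pow(Add(Rational(-1, 68), 50), -1) = Pow(Rational(3399, 68), -1) = Rational(68, 3399)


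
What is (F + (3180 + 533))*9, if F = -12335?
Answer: -77598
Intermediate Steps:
(F + (3180 + 533))*9 = (-12335 + (3180 + 533))*9 = (-12335 + 3713)*9 = -8622*9 = -77598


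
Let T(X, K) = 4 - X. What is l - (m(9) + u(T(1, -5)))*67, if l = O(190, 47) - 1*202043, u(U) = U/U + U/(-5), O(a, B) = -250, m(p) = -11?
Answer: -1007914/5 ≈ -2.0158e+5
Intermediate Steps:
u(U) = 1 - U/5 (u(U) = 1 + U*(-⅕) = 1 - U/5)
l = -202293 (l = -250 - 1*202043 = -250 - 202043 = -202293)
l - (m(9) + u(T(1, -5)))*67 = -202293 - (-11 + (1 - (4 - 1*1)/5))*67 = -202293 - (-11 + (1 - (4 - 1)/5))*67 = -202293 - (-11 + (1 - ⅕*3))*67 = -202293 - (-11 + (1 - ⅗))*67 = -202293 - (-11 + ⅖)*67 = -202293 - (-53)*67/5 = -202293 - 1*(-3551/5) = -202293 + 3551/5 = -1007914/5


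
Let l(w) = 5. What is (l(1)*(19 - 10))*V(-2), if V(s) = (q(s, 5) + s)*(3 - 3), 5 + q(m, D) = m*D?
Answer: 0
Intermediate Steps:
q(m, D) = -5 + D*m (q(m, D) = -5 + m*D = -5 + D*m)
V(s) = 0 (V(s) = ((-5 + 5*s) + s)*(3 - 3) = (-5 + 6*s)*0 = 0)
(l(1)*(19 - 10))*V(-2) = (5*(19 - 10))*0 = (5*9)*0 = 45*0 = 0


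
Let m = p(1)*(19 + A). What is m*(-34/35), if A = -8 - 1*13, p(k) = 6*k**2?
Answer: 408/35 ≈ 11.657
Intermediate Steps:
A = -21 (A = -8 - 13 = -21)
m = -12 (m = (6*1**2)*(19 - 21) = (6*1)*(-2) = 6*(-2) = -12)
m*(-34/35) = -(-408)/35 = -12*(-34/35) = 408/35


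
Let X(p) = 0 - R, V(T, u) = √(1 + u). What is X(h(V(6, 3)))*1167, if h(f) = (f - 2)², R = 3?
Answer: -3501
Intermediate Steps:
h(f) = (-2 + f)²
X(p) = -3 (X(p) = 0 - 1*3 = 0 - 3 = -3)
X(h(V(6, 3)))*1167 = -3*1167 = -3501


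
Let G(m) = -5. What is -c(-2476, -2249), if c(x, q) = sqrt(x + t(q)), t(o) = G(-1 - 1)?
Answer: -I*sqrt(2481) ≈ -49.81*I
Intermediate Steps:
t(o) = -5
c(x, q) = sqrt(-5 + x) (c(x, q) = sqrt(x - 5) = sqrt(-5 + x))
-c(-2476, -2249) = -sqrt(-5 - 2476) = -sqrt(-2481) = -I*sqrt(2481)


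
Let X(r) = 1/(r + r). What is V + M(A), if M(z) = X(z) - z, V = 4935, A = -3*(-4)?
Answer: 118153/24 ≈ 4923.0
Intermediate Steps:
A = 12
X(r) = 1/(2*r)
M(z) = 1/(2*z) - z
V + M(A) = 4935 + ((½)/12 - 1*12) = 4935 + ((½)*(1/12) - 12) = 4935 + (1/24 - 12) = 4935 - 287/24 = 118153/24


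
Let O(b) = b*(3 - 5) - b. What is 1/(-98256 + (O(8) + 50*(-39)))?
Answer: -1/100230 ≈ -9.9771e-6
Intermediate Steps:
O(b) = -3*b (O(b) = b*(-2) - b = -2*b - b = -3*b)
1/(-98256 + (O(8) + 50*(-39))) = 1/(-98256 + (-3*8 + 50*(-39))) = 1/(-98256 + (-24 - 1950)) = 1/(-98256 - 1974) = 1/(-100230) = -1/100230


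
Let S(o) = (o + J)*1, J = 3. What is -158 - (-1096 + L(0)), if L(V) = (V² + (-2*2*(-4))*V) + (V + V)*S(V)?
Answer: 938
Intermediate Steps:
S(o) = 3 + o (S(o) = (o + 3)*1 = (3 + o)*1 = 3 + o)
L(V) = V² + 16*V + 2*V*(3 + V) (L(V) = (V² + (-2*2*(-4))*V) + (V + V)*(3 + V) = (V² + (-4*(-4))*V) + (2*V)*(3 + V) = (V² + 16*V) + 2*V*(3 + V) = V² + 16*V + 2*V*(3 + V))
-158 - (-1096 + L(0)) = -158 - (-1096 + 0*(22 + 3*0)) = -158 - (-1096 + 0*(22 + 0)) = -158 - (-1096 + 0*22) = -158 - (-1096 + 0) = -158 - 1*(-1096) = -158 + 1096 = 938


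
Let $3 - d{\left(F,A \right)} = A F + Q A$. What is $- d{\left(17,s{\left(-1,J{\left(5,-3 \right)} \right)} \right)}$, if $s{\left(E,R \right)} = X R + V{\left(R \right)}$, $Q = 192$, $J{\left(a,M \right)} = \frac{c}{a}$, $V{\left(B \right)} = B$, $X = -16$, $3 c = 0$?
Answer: $-3$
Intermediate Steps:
$c = 0$ ($c = \frac{1}{3} \cdot 0 = 0$)
$J{\left(a,M \right)} = 0$ ($J{\left(a,M \right)} = \frac{0}{a} = 0$)
$s{\left(E,R \right)} = - 15 R$ ($s{\left(E,R \right)} = - 16 R + R = - 15 R$)
$d{\left(F,A \right)} = 3 - 192 A - A F$ ($d{\left(F,A \right)} = 3 - \left(A F + 192 A\right) = 3 - \left(192 A + A F\right) = 3 - 192 A - A F$)
$- d{\left(17,s{\left(-1,J{\left(5,-3 \right)} \right)} \right)} = - (3 - 192 \left(\left(-15\right) 0\right) - \left(-15\right) 0 \cdot 17) = - (3 - 0 - 0 \cdot 17) = - (3 + 0 + 0) = \left(-1\right) 3 = -3$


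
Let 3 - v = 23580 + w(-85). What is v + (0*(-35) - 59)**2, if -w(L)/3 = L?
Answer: -20351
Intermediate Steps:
w(L) = -3*L
v = -23832 (v = 3 - (23580 - 3*(-85)) = 3 - (23580 + 255) = 3 - 1*23835 = 3 - 23835 = -23832)
v + (0*(-35) - 59)**2 = -23832 + (0*(-35) - 59)**2 = -23832 + (0 - 59)**2 = -23832 + (-59)**2 = -23832 + 3481 = -20351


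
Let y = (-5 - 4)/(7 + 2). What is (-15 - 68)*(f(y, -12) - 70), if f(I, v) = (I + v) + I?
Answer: 6972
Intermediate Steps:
y = -1 (y = -9/9 = -9*⅑ = -1)
f(I, v) = v + 2*I
(-15 - 68)*(f(y, -12) - 70) = (-15 - 68)*((-12 + 2*(-1)) - 70) = -83*((-12 - 2) - 70) = -83*(-14 - 70) = -83*(-84) = 6972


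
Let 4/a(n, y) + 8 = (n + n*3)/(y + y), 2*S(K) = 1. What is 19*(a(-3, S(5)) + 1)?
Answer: 76/5 ≈ 15.200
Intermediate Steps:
S(K) = 1/2 (S(K) = (1/2)*1 = 1/2)
a(n, y) = 4/(-8 + 2*n/y) (a(n, y) = 4/(-8 + (n + n*3)/(y + y)) = 4/(-8 + (n + 3*n)/((2*y))) = 4/(-8 + (4*n)*(1/(2*y))) = 4/(-8 + 2*n/y))
19*(a(-3, S(5)) + 1) = 19*(2*(1/2)/(-3 - 4*1/2) + 1) = 19*(2*(1/2)/(-3 - 2) + 1) = 19*(2*(1/2)/(-5) + 1) = 19*(2*(1/2)*(-1/5) + 1) = 19*(-1/5 + 1) = 19*(4/5) = 76/5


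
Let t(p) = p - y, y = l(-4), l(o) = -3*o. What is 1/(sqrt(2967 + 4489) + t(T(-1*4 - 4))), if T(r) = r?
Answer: 5/1764 + sqrt(466)/1764 ≈ 0.015072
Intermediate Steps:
y = 12 (y = -3*(-4) = 12)
t(p) = -12 + p (t(p) = p - 1*12 = p - 12 = -12 + p)
1/(sqrt(2967 + 4489) + t(T(-1*4 - 4))) = 1/(sqrt(2967 + 4489) + (-12 + (-1*4 - 4))) = 1/(sqrt(7456) + (-12 + (-4 - 4))) = 1/(4*sqrt(466) + (-12 - 8)) = 1/(4*sqrt(466) - 20) = 1/(-20 + 4*sqrt(466))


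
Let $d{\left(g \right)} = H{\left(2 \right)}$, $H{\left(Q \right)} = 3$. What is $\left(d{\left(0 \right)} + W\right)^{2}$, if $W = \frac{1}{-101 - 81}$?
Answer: $\frac{297025}{33124} \approx 8.9671$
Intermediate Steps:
$d{\left(g \right)} = 3$
$W = - \frac{1}{182}$ ($W = \frac{1}{-182} = - \frac{1}{182} \approx -0.0054945$)
$\left(d{\left(0 \right)} + W\right)^{2} = \left(3 - \frac{1}{182}\right)^{2} = \left(\frac{545}{182}\right)^{2} = \frac{297025}{33124}$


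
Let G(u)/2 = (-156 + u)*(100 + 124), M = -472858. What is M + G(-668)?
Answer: -842010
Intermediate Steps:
G(u) = -69888 + 448*u (G(u) = 2*((-156 + u)*(100 + 124)) = 2*((-156 + u)*224) = 2*(-34944 + 224*u) = -69888 + 448*u)
M + G(-668) = -472858 + (-69888 + 448*(-668)) = -472858 + (-69888 - 299264) = -472858 - 369152 = -842010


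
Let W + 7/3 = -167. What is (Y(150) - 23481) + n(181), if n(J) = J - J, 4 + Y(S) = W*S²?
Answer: -3833485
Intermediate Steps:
W = -508/3 (W = -7/3 - 167 = -508/3 ≈ -169.33)
Y(S) = -4 - 508*S²/3
n(J) = 0
(Y(150) - 23481) + n(181) = ((-4 - 508/3*150²) - 23481) + 0 = ((-4 - 508/3*22500) - 23481) + 0 = ((-4 - 3810000) - 23481) + 0 = (-3810004 - 23481) + 0 = -3833485 + 0 = -3833485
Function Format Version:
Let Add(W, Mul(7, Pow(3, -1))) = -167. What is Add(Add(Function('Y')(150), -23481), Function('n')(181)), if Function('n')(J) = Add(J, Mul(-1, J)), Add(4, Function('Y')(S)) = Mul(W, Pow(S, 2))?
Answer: -3833485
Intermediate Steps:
W = Rational(-508, 3) (W = Add(Rational(-7, 3), -167) = Rational(-508, 3) ≈ -169.33)
Function('Y')(S) = Add(-4, Mul(Rational(-508, 3), Pow(S, 2)))
Function('n')(J) = 0
Add(Add(Function('Y')(150), -23481), Function('n')(181)) = Add(Add(Add(-4, Mul(Rational(-508, 3), Pow(150, 2))), -23481), 0) = Add(Add(Add(-4, Mul(Rational(-508, 3), 22500)), -23481), 0) = Add(Add(Add(-4, -3810000), -23481), 0) = Add(Add(-3810004, -23481), 0) = Add(-3833485, 0) = -3833485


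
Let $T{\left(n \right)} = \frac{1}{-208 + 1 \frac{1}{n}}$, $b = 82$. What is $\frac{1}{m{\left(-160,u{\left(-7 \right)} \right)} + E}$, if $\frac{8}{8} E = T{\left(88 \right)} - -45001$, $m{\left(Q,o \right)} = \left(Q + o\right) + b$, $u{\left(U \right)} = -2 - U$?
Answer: $\frac{18303}{822317096} \approx 2.2258 \cdot 10^{-5}$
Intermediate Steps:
$m{\left(Q,o \right)} = 82 + Q + o$ ($m{\left(Q,o \right)} = \left(Q + o\right) + 82 = 82 + Q + o$)
$T{\left(n \right)} = \frac{1}{-208 + \frac{1}{n}}$
$E = \frac{823653215}{18303}$ ($E = \left(-1\right) 88 \frac{1}{-1 + 208 \cdot 88} - -45001 = \left(-1\right) 88 \frac{1}{-1 + 18304} + 45001 = \left(-1\right) 88 \cdot \frac{1}{18303} + 45001 = - \frac{88}{18303} + 45001 = \frac{823653215}{18303} \approx 45001.0$)
$\frac{1}{m{\left(-160,u{\left(-7 \right)} \right)} + E} = \frac{1}{\left(82 - 160 - -5\right) + \frac{823653215}{18303}} = \frac{1}{\left(82 - 160 + \left(-2 + 7\right)\right) + \frac{823653215}{18303}} = \frac{1}{\left(82 - 160 + 5\right) + \frac{823653215}{18303}} = \frac{1}{-73 + \frac{823653215}{18303}} = \frac{1}{\frac{822317096}{18303}} = \frac{18303}{822317096}$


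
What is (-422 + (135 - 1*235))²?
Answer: 272484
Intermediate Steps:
(-422 + (135 - 1*235))² = (-422 + (135 - 235))² = (-422 - 100)² = (-522)² = 272484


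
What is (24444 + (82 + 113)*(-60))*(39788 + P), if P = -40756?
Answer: -12336192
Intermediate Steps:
(24444 + (82 + 113)*(-60))*(39788 + P) = (24444 + (82 + 113)*(-60))*(39788 - 40756) = (24444 + 195*(-60))*(-968) = (24444 - 11700)*(-968) = 12744*(-968) = -12336192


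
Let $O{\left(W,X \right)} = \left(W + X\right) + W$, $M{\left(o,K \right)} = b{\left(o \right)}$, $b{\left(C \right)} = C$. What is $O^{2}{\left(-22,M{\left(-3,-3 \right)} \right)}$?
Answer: $2209$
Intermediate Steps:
$M{\left(o,K \right)} = o$
$O{\left(W,X \right)} = X + 2 W$
$O^{2}{\left(-22,M{\left(-3,-3 \right)} \right)} = \left(-3 + 2 \left(-22\right)\right)^{2} = \left(-3 - 44\right)^{2} = \left(-47\right)^{2} = 2209$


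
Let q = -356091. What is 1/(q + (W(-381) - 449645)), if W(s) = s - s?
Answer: -1/805736 ≈ -1.2411e-6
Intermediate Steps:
W(s) = 0
1/(q + (W(-381) - 449645)) = 1/(-356091 + (0 - 449645)) = 1/(-356091 - 449645) = 1/(-805736) = -1/805736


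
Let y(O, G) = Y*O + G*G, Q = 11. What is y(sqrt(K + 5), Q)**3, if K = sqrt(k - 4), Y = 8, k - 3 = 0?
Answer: (121 + 8*sqrt(5 + I))**3 ≈ 2.683e+6 + 1.0314e+5*I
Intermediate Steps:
k = 3 (k = 3 + 0 = 3)
K = I (K = sqrt(3 - 4) = sqrt(-1) = I ≈ 1.0*I)
y(O, G) = G**2 + 8*O (y(O, G) = 8*O + G*G = 8*O + G**2 = G**2 + 8*O)
y(sqrt(K + 5), Q)**3 = (11**2 + 8*sqrt(I + 5))**3 = (121 + 8*sqrt(5 + I))**3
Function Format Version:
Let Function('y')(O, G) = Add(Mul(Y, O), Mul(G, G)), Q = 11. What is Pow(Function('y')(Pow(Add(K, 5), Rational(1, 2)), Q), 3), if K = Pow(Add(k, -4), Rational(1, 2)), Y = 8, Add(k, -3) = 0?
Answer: Pow(Add(121, Mul(8, Pow(Add(5, I), Rational(1, 2)))), 3) ≈ Add(2.6830e+6, Mul(1.0314e+5, I))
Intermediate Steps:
k = 3 (k = Add(3, 0) = 3)
K = I (K = Pow(Add(3, -4), Rational(1, 2)) = Pow(-1, Rational(1, 2)) = I ≈ Mul(1.0000, I))
Function('y')(O, G) = Add(Pow(G, 2), Mul(8, O)) (Function('y')(O, G) = Add(Mul(8, O), Mul(G, G)) = Add(Mul(8, O), Pow(G, 2)) = Add(Pow(G, 2), Mul(8, O)))
Pow(Function('y')(Pow(Add(K, 5), Rational(1, 2)), Q), 3) = Pow(Add(Pow(11, 2), Mul(8, Pow(Add(I, 5), Rational(1, 2)))), 3) = Pow(Add(121, Mul(8, Pow(Add(5, I), Rational(1, 2)))), 3)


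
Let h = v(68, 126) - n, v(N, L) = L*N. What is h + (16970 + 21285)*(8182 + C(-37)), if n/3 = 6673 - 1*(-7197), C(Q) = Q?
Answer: 311553933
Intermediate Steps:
n = 41610 (n = 3*(6673 - 1*(-7197)) = 3*(6673 + 7197) = 3*13870 = 41610)
h = -33042 (h = 126*68 - 1*41610 = 8568 - 41610 = -33042)
h + (16970 + 21285)*(8182 + C(-37)) = -33042 + (16970 + 21285)*(8182 - 37) = -33042 + 38255*8145 = -33042 + 311586975 = 311553933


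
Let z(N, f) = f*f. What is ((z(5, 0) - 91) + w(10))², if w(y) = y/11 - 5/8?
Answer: 63728289/7744 ≈ 8229.4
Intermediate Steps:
z(N, f) = f²
w(y) = -5/8 + y/11 (w(y) = y*(1/11) - 5*⅛ = y/11 - 5/8 = -5/8 + y/11)
((z(5, 0) - 91) + w(10))² = ((0² - 91) + (-5/8 + (1/11)*10))² = ((0 - 91) + (-5/8 + 10/11))² = (-91 + 25/88)² = (-7983/88)² = 63728289/7744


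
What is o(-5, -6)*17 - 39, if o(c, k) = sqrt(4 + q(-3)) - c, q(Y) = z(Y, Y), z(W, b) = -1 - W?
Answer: 46 + 17*sqrt(6) ≈ 87.641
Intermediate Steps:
q(Y) = -1 - Y
o(c, k) = sqrt(6) - c (o(c, k) = sqrt(4 + (-1 - 1*(-3))) - c = sqrt(4 + (-1 + 3)) - c = sqrt(4 + 2) - c = sqrt(6) - c)
o(-5, -6)*17 - 39 = (sqrt(6) - 1*(-5))*17 - 39 = (sqrt(6) + 5)*17 - 39 = (5 + sqrt(6))*17 - 39 = (85 + 17*sqrt(6)) - 39 = 46 + 17*sqrt(6)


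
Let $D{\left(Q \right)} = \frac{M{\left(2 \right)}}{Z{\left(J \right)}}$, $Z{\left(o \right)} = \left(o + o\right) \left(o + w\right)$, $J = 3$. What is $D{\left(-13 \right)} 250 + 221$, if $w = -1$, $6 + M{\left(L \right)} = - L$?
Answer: $\frac{163}{3} \approx 54.333$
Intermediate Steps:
$M{\left(L \right)} = -6 - L$
$Z{\left(o \right)} = 2 o \left(-1 + o\right)$ ($Z{\left(o \right)} = \left(o + o\right) \left(o - 1\right) = 2 o \left(-1 + o\right)$)
$D{\left(Q \right)} = - \frac{2}{3}$ ($D{\left(Q \right)} = \frac{-6 - 2}{2 \cdot 3 \left(-1 + 3\right)} = \frac{-6 - 2}{2 \cdot 3 \cdot 2} = - \frac{8}{12} = \left(-8\right) \frac{1}{12} = - \frac{2}{3}$)
$D{\left(-13 \right)} 250 + 221 = \left(- \frac{2}{3}\right) 250 + 221 = - \frac{500}{3} + 221 = \frac{163}{3}$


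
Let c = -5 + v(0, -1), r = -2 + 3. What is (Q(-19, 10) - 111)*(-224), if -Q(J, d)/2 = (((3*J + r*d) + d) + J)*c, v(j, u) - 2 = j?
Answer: 100128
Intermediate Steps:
r = 1
v(j, u) = 2 + j
c = -3 (c = -5 + (2 + 0) = -5 + 2 = -3)
Q(J, d) = 12*d + 24*J (Q(J, d) = -2*(((3*J + 1*d) + d) + J)*(-3) = -2*(((3*J + d) + d) + J)*(-3) = -2*(((d + 3*J) + d) + J)*(-3) = -2*((2*d + 3*J) + J)*(-3) = -2*(2*d + 4*J)*(-3) = -2*(-12*J - 6*d) = 12*d + 24*J)
(Q(-19, 10) - 111)*(-224) = ((12*10 + 24*(-19)) - 111)*(-224) = ((120 - 456) - 111)*(-224) = (-336 - 111)*(-224) = -447*(-224) = 100128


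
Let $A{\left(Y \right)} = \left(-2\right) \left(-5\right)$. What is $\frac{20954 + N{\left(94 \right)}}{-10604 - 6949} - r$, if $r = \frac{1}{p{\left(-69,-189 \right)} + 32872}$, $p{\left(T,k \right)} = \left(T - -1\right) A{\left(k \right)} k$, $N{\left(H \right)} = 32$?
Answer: $- \frac{3386990065}{2832913776} \approx -1.1956$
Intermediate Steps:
$A{\left(Y \right)} = 10$
$p{\left(T,k \right)} = 10 k \left(1 + T\right)$ ($p{\left(T,k \right)} = \left(T - -1\right) 10 k = \left(T + 1\right) 10 k = \left(1 + T\right) 10 k = 10 k \left(1 + T\right)$)
$r = \frac{1}{161392}$ ($r = \frac{1}{10 \left(-189\right) \left(1 - 69\right) + 32872} = \frac{1}{10 \left(-189\right) \left(-68\right) + 32872} = \frac{1}{128520 + 32872} = \frac{1}{161392} \approx 6.1961 \cdot 10^{-6}$)
$\frac{20954 + N{\left(94 \right)}}{-10604 - 6949} - r = \frac{20954 + 32}{-10604 - 6949} - \frac{1}{161392} = \frac{20986}{-17553} - \frac{1}{161392} = 20986 \left(- \frac{1}{17553}\right) - \frac{1}{161392} = - \frac{20986}{17553} - \frac{1}{161392} = - \frac{3386990065}{2832913776}$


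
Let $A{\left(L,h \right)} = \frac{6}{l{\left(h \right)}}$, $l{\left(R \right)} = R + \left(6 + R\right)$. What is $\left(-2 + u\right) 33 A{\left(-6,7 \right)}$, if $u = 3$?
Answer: $\frac{99}{10} \approx 9.9$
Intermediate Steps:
$l{\left(R \right)} = 6 + 2 R$
$A{\left(L,h \right)} = \frac{6}{6 + 2 h}$
$\left(-2 + u\right) 33 A{\left(-6,7 \right)} = \left(-2 + 3\right) 33 \frac{3}{3 + 7} = 1 \cdot 33 \cdot \frac{3}{10} = 33 \cdot 3 \cdot \frac{1}{10} = 33 \cdot \frac{3}{10} = \frac{99}{10}$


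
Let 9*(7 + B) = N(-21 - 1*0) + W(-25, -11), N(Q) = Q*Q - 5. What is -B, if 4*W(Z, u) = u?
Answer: -1481/36 ≈ -41.139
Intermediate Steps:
W(Z, u) = u/4
N(Q) = -5 + Q**2 (N(Q) = Q**2 - 5 = -5 + Q**2)
B = 1481/36 (B = -7 + ((-5 + (-21 - 1*0)**2) + (1/4)*(-11))/9 = -7 + ((-5 + (-21 + 0)**2) - 11/4)/9 = -7 + ((-5 + (-21)**2) - 11/4)/9 = -7 + ((-5 + 441) - 11/4)/9 = -7 + (436 - 11/4)/9 = -7 + (1/9)*(1733/4) = -7 + 1733/36 = 1481/36 ≈ 41.139)
-B = -1*1481/36 = -1481/36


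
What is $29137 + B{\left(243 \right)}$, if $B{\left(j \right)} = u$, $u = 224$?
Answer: $29361$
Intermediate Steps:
$B{\left(j \right)} = 224$
$29137 + B{\left(243 \right)} = 29137 + 224 = 29361$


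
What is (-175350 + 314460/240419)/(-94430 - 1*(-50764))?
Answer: 21078578595/5249068027 ≈ 4.0157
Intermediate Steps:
(-175350 + 314460/240419)/(-94430 - 1*(-50764)) = (-175350 + 314460*(1/240419))/(-94430 + 50764) = (-175350 + 314460/240419)/(-43666) = -42157157190/240419*(-1/43666) = 21078578595/5249068027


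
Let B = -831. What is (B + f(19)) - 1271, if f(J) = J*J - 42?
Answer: -1783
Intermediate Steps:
f(J) = -42 + J² (f(J) = J² - 42 = -42 + J²)
(B + f(19)) - 1271 = (-831 + (-42 + 19²)) - 1271 = (-831 + (-42 + 361)) - 1271 = (-831 + 319) - 1271 = -512 - 1271 = -1783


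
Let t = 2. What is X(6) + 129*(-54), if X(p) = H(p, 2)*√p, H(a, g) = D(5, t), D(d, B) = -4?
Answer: -6966 - 4*√6 ≈ -6975.8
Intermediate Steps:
H(a, g) = -4
X(p) = -4*√p
X(6) + 129*(-54) = -4*√6 + 129*(-54) = -4*√6 - 6966 = -6966 - 4*√6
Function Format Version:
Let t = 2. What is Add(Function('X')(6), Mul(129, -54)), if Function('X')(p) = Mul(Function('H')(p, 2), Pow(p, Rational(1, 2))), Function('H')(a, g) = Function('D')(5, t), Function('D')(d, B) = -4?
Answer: Add(-6966, Mul(-4, Pow(6, Rational(1, 2)))) ≈ -6975.8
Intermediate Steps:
Function('H')(a, g) = -4
Function('X')(p) = Mul(-4, Pow(p, Rational(1, 2)))
Add(Function('X')(6), Mul(129, -54)) = Add(Mul(-4, Pow(6, Rational(1, 2))), Mul(129, -54)) = Add(Mul(-4, Pow(6, Rational(1, 2))), -6966) = Add(-6966, Mul(-4, Pow(6, Rational(1, 2))))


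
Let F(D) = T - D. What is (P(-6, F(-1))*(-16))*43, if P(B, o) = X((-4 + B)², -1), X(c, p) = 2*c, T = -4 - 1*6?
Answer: -137600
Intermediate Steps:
T = -10 (T = -4 - 6 = -10)
F(D) = -10 - D
P(B, o) = 2*(-4 + B)²
(P(-6, F(-1))*(-16))*43 = ((2*(-4 - 6)²)*(-16))*43 = ((2*(-10)²)*(-16))*43 = ((2*100)*(-16))*43 = (200*(-16))*43 = -3200*43 = -137600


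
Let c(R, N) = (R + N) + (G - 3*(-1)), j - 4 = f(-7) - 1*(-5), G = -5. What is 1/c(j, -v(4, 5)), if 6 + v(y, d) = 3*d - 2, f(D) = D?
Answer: -⅐ ≈ -0.14286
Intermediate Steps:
v(y, d) = -8 + 3*d (v(y, d) = -6 + (3*d - 2) = -6 + (-2 + 3*d) = -8 + 3*d)
j = 2 (j = 4 + (-7 - 1*(-5)) = 4 + (-7 + 5) = 4 - 2 = 2)
c(R, N) = -2 + N + R (c(R, N) = (R + N) + (-5 - 3*(-1)) = (N + R) + (-5 + 3) = (N + R) - 2 = -2 + N + R)
1/c(j, -v(4, 5)) = 1/(-2 - (-8 + 3*5) + 2) = 1/(-2 - (-8 + 15) + 2) = 1/(-2 - 1*7 + 2) = 1/(-2 - 7 + 2) = 1/(-7) = -⅐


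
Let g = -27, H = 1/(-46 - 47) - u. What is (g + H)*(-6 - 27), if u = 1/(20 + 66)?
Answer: 2377375/2666 ≈ 891.74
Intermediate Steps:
u = 1/86 ≈ 0.011628
H = -179/7998 (H = 1/(-46 - 47) - 1*1/86 = 1/(-93) - 1/86 = -1/93 - 1/86 = -179/7998 ≈ -0.022381)
(g + H)*(-6 - 27) = (-27 - 179/7998)*(-6 - 27) = -216125/7998*(-33) = 2377375/2666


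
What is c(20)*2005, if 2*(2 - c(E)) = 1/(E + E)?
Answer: 63759/16 ≈ 3984.9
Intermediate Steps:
c(E) = 2 - 1/(4*E) (c(E) = 2 - 1/(2*(E + E)) = 2 - 1/(2*E)/2 = 2 - 1/(4*E))
c(20)*2005 = (2 - ¼/20)*2005 = (2 - ¼*1/20)*2005 = (2 - 1/80)*2005 = (159/80)*2005 = 63759/16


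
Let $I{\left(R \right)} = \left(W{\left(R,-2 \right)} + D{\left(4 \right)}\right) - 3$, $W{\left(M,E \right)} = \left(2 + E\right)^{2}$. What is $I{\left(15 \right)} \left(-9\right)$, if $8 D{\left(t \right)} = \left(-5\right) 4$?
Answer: $\frac{99}{2} \approx 49.5$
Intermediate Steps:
$D{\left(t \right)} = - \frac{5}{2}$ ($D{\left(t \right)} = \frac{\left(-5\right) 4}{8} = \frac{1}{8} \left(-20\right) = - \frac{5}{2}$)
$I{\left(R \right)} = - \frac{11}{2}$ ($I{\left(R \right)} = \left(\left(2 - 2\right)^{2} - \frac{5}{2}\right) - 3 = \left(0^{2} - \frac{5}{2}\right) - 3 = \left(0 - \frac{5}{2}\right) - 3 = - \frac{5}{2} - 3 = - \frac{11}{2}$)
$I{\left(15 \right)} \left(-9\right) = \left(- \frac{11}{2}\right) \left(-9\right) = \frac{99}{2}$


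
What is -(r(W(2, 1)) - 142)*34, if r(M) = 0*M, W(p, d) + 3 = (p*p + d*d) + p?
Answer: 4828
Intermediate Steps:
W(p, d) = -3 + p + d² + p² (W(p, d) = -3 + ((p*p + d*d) + p) = -3 + ((p² + d²) + p) = -3 + ((d² + p²) + p) = -3 + (p + d² + p²) = -3 + p + d² + p²)
r(M) = 0
-(r(W(2, 1)) - 142)*34 = -(0 - 142)*34 = -(-142)*34 = -1*(-4828) = 4828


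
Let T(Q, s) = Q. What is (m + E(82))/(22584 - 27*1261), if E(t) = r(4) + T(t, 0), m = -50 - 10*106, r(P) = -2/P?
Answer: 2057/22926 ≈ 0.089723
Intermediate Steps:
m = -1110 (m = -50 - 1060 = -1110)
E(t) = -1/2 + t (E(t) = -2/4 + t = -2*1/4 + t = -1/2 + t)
(m + E(82))/(22584 - 27*1261) = (-1110 + (-1/2 + 82))/(22584 - 27*1261) = (-1110 + 163/2)/(22584 - 34047) = -2057/2/(-11463) = -2057/2*(-1/11463) = 2057/22926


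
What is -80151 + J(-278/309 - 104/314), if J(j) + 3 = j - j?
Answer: -80154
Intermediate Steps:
J(j) = -3 (J(j) = -3 + (j - j) = -3 + 0 = -3)
-80151 + J(-278/309 - 104/314) = -80151 - 3 = -80154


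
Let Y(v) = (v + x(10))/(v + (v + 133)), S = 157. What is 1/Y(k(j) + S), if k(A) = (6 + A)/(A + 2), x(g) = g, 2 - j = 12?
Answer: 896/335 ≈ 2.6746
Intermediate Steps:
j = -10 (j = 2 - 1*12 = 2 - 12 = -10)
k(A) = (6 + A)/(2 + A)
Y(v) = (10 + v)/(133 + 2*v) (Y(v) = (v + 10)/(v + (v + 133)) = (10 + v)/(v + (133 + v)) = (10 + v)/(133 + 2*v))
1/Y(k(j) + S) = 1/((10 + ((6 - 10)/(2 - 10) + 157))/(133 + 2*((6 - 10)/(2 - 10) + 157))) = 1/((10 + (-4/(-8) + 157))/(133 + 2*(-4/(-8) + 157))) = 1/((10 + (-⅛*(-4) + 157))/(133 + 2*(-⅛*(-4) + 157))) = 1/((10 + (½ + 157))/(133 + 2*(½ + 157))) = 1/((10 + 315/2)/(133 + 2*(315/2))) = 1/((335/2)/(133 + 315)) = 1/((335/2)/448) = 1/((1/448)*(335/2)) = 1/(335/896) = 896/335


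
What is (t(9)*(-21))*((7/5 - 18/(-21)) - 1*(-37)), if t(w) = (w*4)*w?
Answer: -1335528/5 ≈ -2.6711e+5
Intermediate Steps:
t(w) = 4*w² (t(w) = (4*w)*w = 4*w²)
(t(9)*(-21))*((7/5 - 18/(-21)) - 1*(-37)) = ((4*9²)*(-21))*((7/5 - 18/(-21)) - 1*(-37)) = ((4*81)*(-21))*((7*(⅕) - 18*(-1/21)) + 37) = (324*(-21))*((7/5 + 6/7) + 37) = -6804*(79/35 + 37) = -6804*1374/35 = -1335528/5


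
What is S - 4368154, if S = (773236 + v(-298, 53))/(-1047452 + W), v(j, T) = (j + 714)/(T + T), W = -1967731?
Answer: -232683858712454/53268233 ≈ -4.3682e+6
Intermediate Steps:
v(j, T) = (714 + j)/(2*T) (v(j, T) = (714 + j)/((2*T)) = (714 + j)*(1/(2*T)) = (714 + j)/(2*T))
S = -13660572/53268233 (S = (773236 + (1/2)*(714 - 298)/53)/(-1047452 - 1967731) = (773236 + (1/2)*(1/53)*416)/(-3015183) = (773236 + 208/53)*(-1/3015183) = (40981716/53)*(-1/3015183) = -13660572/53268233 ≈ -0.25645)
S - 4368154 = -13660572/53268233 - 4368154 = -232683858712454/53268233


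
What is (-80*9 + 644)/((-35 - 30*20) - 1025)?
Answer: 19/415 ≈ 0.045783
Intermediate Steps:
(-80*9 + 644)/((-35 - 30*20) - 1025) = (-720 + 644)/((-35 - 600) - 1025) = -76/(-635 - 1025) = -76/(-1660) = -76*(-1/1660) = 19/415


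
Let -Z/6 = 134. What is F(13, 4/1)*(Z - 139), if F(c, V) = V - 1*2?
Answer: -1886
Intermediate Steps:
Z = -804 (Z = -6*134 = -804)
F(c, V) = -2 + V (F(c, V) = V - 2 = -2 + V)
F(13, 4/1)*(Z - 139) = (-2 + 4/1)*(-804 - 139) = (-2 + 4*1)*(-943) = (-2 + 4)*(-943) = 2*(-943) = -1886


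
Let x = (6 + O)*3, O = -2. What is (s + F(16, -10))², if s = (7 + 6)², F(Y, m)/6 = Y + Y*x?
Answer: 2007889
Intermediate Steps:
x = 12 (x = (6 - 2)*3 = 4*3 = 12)
F(Y, m) = 78*Y (F(Y, m) = 6*(Y + Y*12) = 6*(Y + 12*Y) = 6*(13*Y) = 78*Y)
s = 169 (s = 13² = 169)
(s + F(16, -10))² = (169 + 78*16)² = (169 + 1248)² = 1417² = 2007889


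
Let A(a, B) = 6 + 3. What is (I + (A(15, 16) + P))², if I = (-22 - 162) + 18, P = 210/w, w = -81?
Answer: 18567481/729 ≈ 25470.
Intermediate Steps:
A(a, B) = 9
P = -70/27 (P = 210/(-81) = 210*(-1/81) = -70/27 ≈ -2.5926)
I = -166 (I = -184 + 18 = -166)
(I + (A(15, 16) + P))² = (-166 + (9 - 70/27))² = (-166 + 173/27)² = (-4309/27)² = 18567481/729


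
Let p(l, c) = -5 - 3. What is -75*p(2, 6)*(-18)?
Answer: -10800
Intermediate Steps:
p(l, c) = -8
-75*p(2, 6)*(-18) = -75*(-8)*(-18) = 600*(-18) = -10800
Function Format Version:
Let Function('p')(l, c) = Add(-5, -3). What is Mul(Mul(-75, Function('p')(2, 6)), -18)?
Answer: -10800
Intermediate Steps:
Function('p')(l, c) = -8
Mul(Mul(-75, Function('p')(2, 6)), -18) = Mul(Mul(-75, -8), -18) = Mul(600, -18) = -10800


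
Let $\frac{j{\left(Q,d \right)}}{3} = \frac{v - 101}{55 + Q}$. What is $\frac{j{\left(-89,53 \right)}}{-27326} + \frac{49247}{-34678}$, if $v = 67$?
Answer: $- \frac{336456889}{236902757} \approx -1.4202$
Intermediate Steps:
$j{\left(Q,d \right)} = - \frac{102}{55 + Q}$ ($j{\left(Q,d \right)} = 3 \frac{67 - 101}{55 + Q} = 3 \left(- \frac{34}{55 + Q}\right) = - \frac{102}{55 + Q}$)
$\frac{j{\left(-89,53 \right)}}{-27326} + \frac{49247}{-34678} = \frac{\left(-102\right) \frac{1}{55 - 89}}{-27326} + \frac{49247}{-34678} = - \frac{102}{-34} \left(- \frac{1}{27326}\right) + 49247 \left(- \frac{1}{34678}\right) = \left(-102\right) \left(- \frac{1}{34}\right) \left(- \frac{1}{27326}\right) - \frac{49247}{34678} = 3 \left(- \frac{1}{27326}\right) - \frac{49247}{34678} = - \frac{3}{27326} - \frac{49247}{34678} = - \frac{336456889}{236902757}$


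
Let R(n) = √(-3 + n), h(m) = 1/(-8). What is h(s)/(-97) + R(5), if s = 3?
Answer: 1/776 + √2 ≈ 1.4155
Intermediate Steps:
h(m) = -⅛
h(s)/(-97) + R(5) = -⅛/(-97) + √(-3 + 5) = -⅛*(-1/97) + √2 = 1/776 + √2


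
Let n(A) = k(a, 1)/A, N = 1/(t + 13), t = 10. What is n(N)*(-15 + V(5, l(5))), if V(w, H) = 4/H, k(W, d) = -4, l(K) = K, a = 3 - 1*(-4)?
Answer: 6532/5 ≈ 1306.4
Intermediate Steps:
a = 7 (a = 3 + 4 = 7)
N = 1/23 (N = 1/(10 + 13) = 1/23 ≈ 0.043478)
n(A) = -4/A
n(N)*(-15 + V(5, l(5))) = (-4/1/23)*(-15 + 4/5) = (-4*23)*(-15 + 4*(1/5)) = -92*(-15 + 4/5) = -92*(-71/5) = 6532/5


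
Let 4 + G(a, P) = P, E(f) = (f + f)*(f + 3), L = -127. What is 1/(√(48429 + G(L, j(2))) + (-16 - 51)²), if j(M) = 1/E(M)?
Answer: 89780/402053919 - 2*√4842505/402053919 ≈ 0.00021236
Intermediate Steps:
E(f) = 2*f*(3 + f) (E(f) = (2*f)*(3 + f) = 2*f*(3 + f))
j(M) = 1/(2*M*(3 + M))
G(a, P) = -4 + P
1/(√(48429 + G(L, j(2))) + (-16 - 51)²) = 1/(√(48429 + (-4 + (½)/(2*(3 + 2)))) + (-16 - 51)²) = 1/(√(48429 + (-4 + (½)*(½)/5)) + (-67)²) = 1/(√(48429 + (-4 + (½)*(½)*(⅕))) + 4489) = 1/(√(48429 + (-4 + 1/20)) + 4489) = 1/(√(48429 - 79/20) + 4489) = 1/(√(968501/20) + 4489) = 1/(√4842505/10 + 4489) = 1/(4489 + √4842505/10)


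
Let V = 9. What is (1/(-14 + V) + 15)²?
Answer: 5476/25 ≈ 219.04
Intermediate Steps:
(1/(-14 + V) + 15)² = (1/(-14 + 9) + 15)² = (1/(-5) + 15)² = (-⅕ + 15)² = (74/5)² = 5476/25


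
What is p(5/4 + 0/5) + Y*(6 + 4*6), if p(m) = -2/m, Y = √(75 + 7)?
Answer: -8/5 + 30*√82 ≈ 270.06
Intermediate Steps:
Y = √82 ≈ 9.0554
p(5/4 + 0/5) + Y*(6 + 4*6) = -2/(5/4 + 0/5) + √82*(6 + 4*6) = -2/(5*(¼) + 0*(⅕)) + √82*(6 + 24) = -2/(5/4 + 0) + √82*30 = -2/5/4 + 30*√82 = -2*⅘ + 30*√82 = -8/5 + 30*√82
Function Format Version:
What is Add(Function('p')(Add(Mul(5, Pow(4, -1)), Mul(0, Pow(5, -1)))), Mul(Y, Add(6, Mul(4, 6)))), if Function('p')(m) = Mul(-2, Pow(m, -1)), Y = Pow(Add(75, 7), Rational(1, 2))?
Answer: Add(Rational(-8, 5), Mul(30, Pow(82, Rational(1, 2)))) ≈ 270.06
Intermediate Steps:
Y = Pow(82, Rational(1, 2)) ≈ 9.0554
Add(Function('p')(Add(Mul(5, Pow(4, -1)), Mul(0, Pow(5, -1)))), Mul(Y, Add(6, Mul(4, 6)))) = Add(Mul(-2, Pow(Add(Mul(5, Pow(4, -1)), Mul(0, Pow(5, -1))), -1)), Mul(Pow(82, Rational(1, 2)), Add(6, Mul(4, 6)))) = Add(Mul(-2, Pow(Add(Mul(5, Rational(1, 4)), Mul(0, Rational(1, 5))), -1)), Mul(Pow(82, Rational(1, 2)), Add(6, 24))) = Add(Mul(-2, Pow(Add(Rational(5, 4), 0), -1)), Mul(Pow(82, Rational(1, 2)), 30)) = Add(Mul(-2, Pow(Rational(5, 4), -1)), Mul(30, Pow(82, Rational(1, 2)))) = Add(Mul(-2, Rational(4, 5)), Mul(30, Pow(82, Rational(1, 2)))) = Add(Rational(-8, 5), Mul(30, Pow(82, Rational(1, 2))))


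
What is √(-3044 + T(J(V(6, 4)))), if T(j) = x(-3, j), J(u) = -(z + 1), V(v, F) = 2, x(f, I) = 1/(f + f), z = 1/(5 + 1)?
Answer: I*√109590/6 ≈ 55.174*I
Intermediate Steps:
z = ⅙ (z = 1/6 = ⅙ ≈ 0.16667)
x(f, I) = 1/(2*f)
J(u) = -7/6 (J(u) = -(⅙ + 1) = -1*7/6 = -7/6)
T(j) = -⅙ (T(j) = (½)/(-3) = (½)*(-⅓) = -⅙)
√(-3044 + T(J(V(6, 4)))) = √(-3044 - ⅙) = √(-18265/6) = I*√109590/6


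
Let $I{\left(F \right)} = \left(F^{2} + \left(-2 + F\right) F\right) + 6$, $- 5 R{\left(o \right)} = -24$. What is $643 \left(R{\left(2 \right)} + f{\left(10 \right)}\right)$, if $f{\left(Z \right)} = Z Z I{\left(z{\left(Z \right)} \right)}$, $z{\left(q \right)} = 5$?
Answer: $\frac{14804432}{5} \approx 2.9609 \cdot 10^{6}$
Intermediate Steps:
$R{\left(o \right)} = \frac{24}{5}$ ($R{\left(o \right)} = \left(- \frac{1}{5}\right) \left(-24\right) = \frac{24}{5}$)
$I{\left(F \right)} = 6 + F^{2} + F \left(-2 + F\right)$ ($I{\left(F \right)} = \left(F^{2} + F \left(-2 + F\right)\right) + 6 = 6 + F^{2} + F \left(-2 + F\right)$)
$f{\left(Z \right)} = 46 Z^{2}$ ($f{\left(Z \right)} = Z Z \left(6 - 10 + 2 \cdot 5^{2}\right) = Z^{2} \left(6 - 10 + 2 \cdot 25\right) = Z^{2} \left(6 - 10 + 50\right) = Z^{2} \cdot 46 = 46 Z^{2}$)
$643 \left(R{\left(2 \right)} + f{\left(10 \right)}\right) = 643 \left(\frac{24}{5} + 46 \cdot 10^{2}\right) = 643 \left(\frac{24}{5} + 46 \cdot 100\right) = 643 \left(\frac{24}{5} + 4600\right) = 643 \cdot \frac{23024}{5} = \frac{14804432}{5}$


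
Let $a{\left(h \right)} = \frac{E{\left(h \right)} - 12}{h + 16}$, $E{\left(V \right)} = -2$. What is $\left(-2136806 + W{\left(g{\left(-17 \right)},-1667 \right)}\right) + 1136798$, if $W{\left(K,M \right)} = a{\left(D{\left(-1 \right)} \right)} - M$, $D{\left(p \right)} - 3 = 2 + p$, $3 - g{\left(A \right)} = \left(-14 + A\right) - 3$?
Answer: $- \frac{9983417}{10} \approx -9.9834 \cdot 10^{5}$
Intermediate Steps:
$g{\left(A \right)} = 20 - A$ ($g{\left(A \right)} = 3 - \left(\left(-14 + A\right) - 3\right) = 3 - \left(-17 + A\right) = 20 - A$)
$D{\left(p \right)} = 5 + p$ ($D{\left(p \right)} = 3 + \left(2 + p\right) = 5 + p$)
$a{\left(h \right)} = - \frac{14}{16 + h}$ ($a{\left(h \right)} = \frac{-2 - 12}{h + 16} = - \frac{14}{16 + h}$)
$W{\left(K,M \right)} = - \frac{7}{10} - M$ ($W{\left(K,M \right)} = - \frac{14}{16 + \left(5 - 1\right)} - M = - \frac{14}{16 + 4} - M = - \frac{14}{20} - M = \left(-14\right) \frac{1}{20} - M = - \frac{7}{10} - M$)
$\left(-2136806 + W{\left(g{\left(-17 \right)},-1667 \right)}\right) + 1136798 = \left(-2136806 - - \frac{16663}{10}\right) + 1136798 = \left(-2136806 + \left(- \frac{7}{10} + 1667\right)\right) + 1136798 = \left(-2136806 + \frac{16663}{10}\right) + 1136798 = - \frac{21351397}{10} + 1136798 = - \frac{9983417}{10}$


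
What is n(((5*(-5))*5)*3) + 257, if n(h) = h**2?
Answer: 140882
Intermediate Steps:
n(((5*(-5))*5)*3) + 257 = (((5*(-5))*5)*3)**2 + 257 = (-25*5*3)**2 + 257 = (-125*3)**2 + 257 = (-375)**2 + 257 = 140625 + 257 = 140882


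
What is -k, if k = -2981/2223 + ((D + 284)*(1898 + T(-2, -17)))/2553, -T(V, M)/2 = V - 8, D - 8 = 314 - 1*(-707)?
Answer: -1863548663/1891773 ≈ -985.08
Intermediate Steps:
D = 1029 (D = 8 + (314 - 1*(-707)) = 8 + (314 + 707) = 8 + 1021 = 1029)
T(V, M) = 16 - 2*V (T(V, M) = -2*(V - 8) = -2*(-8 + V) = 16 - 2*V)
k = 1863548663/1891773 (k = -2981/2223 + ((1029 + 284)*(1898 + (16 - 2*(-2))))/2553 = -2981*1/2223 + (1313*(1898 + (16 + 4)))*(1/2553) = -2981/2223 + (1313*(1898 + 20))*(1/2553) = -2981/2223 + (1313*1918)*(1/2553) = -2981/2223 + 2518334*(1/2553) = -2981/2223 + 2518334/2553 = 1863548663/1891773 ≈ 985.08)
-k = -1*1863548663/1891773 = -1863548663/1891773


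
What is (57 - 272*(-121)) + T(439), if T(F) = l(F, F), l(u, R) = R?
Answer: 33408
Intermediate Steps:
T(F) = F
(57 - 272*(-121)) + T(439) = (57 - 272*(-121)) + 439 = (57 + 32912) + 439 = 32969 + 439 = 33408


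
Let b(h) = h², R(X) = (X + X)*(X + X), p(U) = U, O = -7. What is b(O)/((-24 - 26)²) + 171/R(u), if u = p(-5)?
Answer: 1081/625 ≈ 1.7296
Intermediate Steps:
u = -5
R(X) = 4*X² (R(X) = (2*X)*(2*X) = 4*X²)
b(O)/((-24 - 26)²) + 171/R(u) = (-7)²/((-24 - 26)²) + 171/((4*(-5)²)) = 49/((-50)²) + 171/((4*25)) = 49/2500 + 171/100 = 1081/625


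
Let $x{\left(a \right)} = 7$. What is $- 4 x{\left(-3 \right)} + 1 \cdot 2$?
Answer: $-26$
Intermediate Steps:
$- 4 x{\left(-3 \right)} + 1 \cdot 2 = \left(-4\right) 7 + 1 \cdot 2 = -28 + 2 = -26$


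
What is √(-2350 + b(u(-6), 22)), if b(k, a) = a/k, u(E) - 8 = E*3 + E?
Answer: I*√37622/4 ≈ 48.491*I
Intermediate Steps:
u(E) = 8 + 4*E (u(E) = 8 + (E*3 + E) = 8 + (3*E + E) = 8 + 4*E)
√(-2350 + b(u(-6), 22)) = √(-2350 + 22/(8 + 4*(-6))) = √(-2350 + 22/(8 - 24)) = √(-2350 + 22/(-16)) = √(-2350 + 22*(-1/16)) = √(-2350 - 11/8) = √(-18811/8) = I*√37622/4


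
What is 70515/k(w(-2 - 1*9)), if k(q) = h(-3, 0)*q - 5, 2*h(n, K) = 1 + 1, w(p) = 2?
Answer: -23505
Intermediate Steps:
h(n, K) = 1 (h(n, K) = (1 + 1)/2 = (½)*2 = 1)
k(q) = -5 + q (k(q) = 1*q - 5 = q - 5 = -5 + q)
70515/k(w(-2 - 1*9)) = 70515/(-5 + 2) = 70515/(-3) = 70515*(-⅓) = -23505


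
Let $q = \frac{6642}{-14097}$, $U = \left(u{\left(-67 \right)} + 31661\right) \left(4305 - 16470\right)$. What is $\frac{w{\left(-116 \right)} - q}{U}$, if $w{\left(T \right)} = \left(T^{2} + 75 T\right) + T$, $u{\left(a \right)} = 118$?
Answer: $- \frac{21805574}{1816593622965} \approx -1.2004 \cdot 10^{-5}$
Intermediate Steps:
$U = -386591535$ ($U = \left(118 + 31661\right) \left(4305 - 16470\right) = 31779 \left(-12165\right) = -386591535$)
$w{\left(T \right)} = T^{2} + 76 T$
$q = - \frac{2214}{4699}$ ($q = 6642 \left(- \frac{1}{14097}\right) = - \frac{2214}{4699} \approx -0.47116$)
$\frac{w{\left(-116 \right)} - q}{U} = \frac{- 116 \left(76 - 116\right) - - \frac{2214}{4699}}{-386591535} = \left(\left(-116\right) \left(-40\right) + \frac{2214}{4699}\right) \left(- \frac{1}{386591535}\right) = \left(4640 + \frac{2214}{4699}\right) \left(- \frac{1}{386591535}\right) = \frac{21805574}{4699} \left(- \frac{1}{386591535}\right) = - \frac{21805574}{1816593622965}$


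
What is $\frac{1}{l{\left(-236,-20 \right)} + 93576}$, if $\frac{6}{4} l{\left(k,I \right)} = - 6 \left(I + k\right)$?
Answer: $\frac{1}{94600} \approx 1.0571 \cdot 10^{-5}$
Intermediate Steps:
$l{\left(k,I \right)} = - 4 I - 4 k$ ($l{\left(k,I \right)} = \frac{2 \left(- 6 \left(I + k\right)\right)}{3} = \frac{2 \left(- 6 I - 6 k\right)}{3} = - 4 I - 4 k$)
$\frac{1}{l{\left(-236,-20 \right)} + 93576} = \frac{1}{\left(\left(-4\right) \left(-20\right) - -944\right) + 93576} = \frac{1}{\left(80 + 944\right) + 93576} = \frac{1}{1024 + 93576} = \frac{1}{94600}$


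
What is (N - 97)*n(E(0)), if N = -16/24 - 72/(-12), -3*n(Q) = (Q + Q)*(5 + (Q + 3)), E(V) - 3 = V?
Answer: 6050/3 ≈ 2016.7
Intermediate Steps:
E(V) = 3 + V
n(Q) = -2*Q*(8 + Q)/3 (n(Q) = -(Q + Q)*(5 + (Q + 3))/3 = -2*Q*(5 + (3 + Q))/3 = -2*Q*(8 + Q)/3)
N = 16/3 (N = -16*1/24 - 72*(-1/12) = -⅔ + 6 = 16/3 ≈ 5.3333)
(N - 97)*n(E(0)) = (16/3 - 97)*(-2*(3 + 0)*(8 + (3 + 0))/3) = -(-550)*3*(8 + 3)/9 = -(-550)*3*11/9 = -275/3*(-22) = 6050/3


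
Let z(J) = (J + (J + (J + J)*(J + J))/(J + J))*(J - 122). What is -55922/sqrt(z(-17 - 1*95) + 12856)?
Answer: -55922*sqrt(91363)/91363 ≈ -185.01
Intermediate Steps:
z(J) = (-122 + J)*(J + (J + 4*J**2)/(2*J)) (z(J) = (J + (J + (2*J)*(2*J))/((2*J)))*(-122 + J) = (J + (J + 4*J**2)*(1/(2*J)))*(-122 + J) = (J + (J + 4*J**2)/(2*J))*(-122 + J) = (-122 + J)*(J + (J + 4*J**2)/(2*J)))
-55922/sqrt(z(-17 - 1*95) + 12856) = -55922/sqrt((-61 + 3*(-17 - 1*95)**2 - 731*(-17 - 1*95)/2) + 12856) = -55922/sqrt((-61 + 3*(-17 - 95)**2 - 731*(-17 - 95)/2) + 12856) = -55922/sqrt((-61 + 3*(-112)**2 - 731/2*(-112)) + 12856) = -55922/sqrt((-61 + 3*12544 + 40936) + 12856) = -55922/sqrt((-61 + 37632 + 40936) + 12856) = -55922/sqrt(78507 + 12856) = -55922*sqrt(91363)/91363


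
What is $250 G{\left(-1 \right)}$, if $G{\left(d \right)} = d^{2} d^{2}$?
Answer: $250$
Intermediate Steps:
$G{\left(d \right)} = d^{4}$
$250 G{\left(-1 \right)} = 250 \left(-1\right)^{4} = 250 \cdot 1 = 250$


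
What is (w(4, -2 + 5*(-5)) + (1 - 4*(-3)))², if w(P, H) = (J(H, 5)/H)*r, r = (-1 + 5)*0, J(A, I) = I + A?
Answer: 169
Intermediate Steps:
J(A, I) = A + I
r = 0 (r = 4*0 = 0)
w(P, H) = 0 (w(P, H) = ((H + 5)/H)*0 = ((5 + H)/H)*0 = 0)
(w(4, -2 + 5*(-5)) + (1 - 4*(-3)))² = (0 + (1 - 4*(-3)))² = (0 + (1 + 12))² = (0 + 13)² = 13² = 169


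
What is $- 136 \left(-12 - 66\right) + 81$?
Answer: $10689$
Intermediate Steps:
$- 136 \left(-12 - 66\right) + 81 = \left(-136\right) \left(-78\right) + 81 = 10608 + 81 = 10689$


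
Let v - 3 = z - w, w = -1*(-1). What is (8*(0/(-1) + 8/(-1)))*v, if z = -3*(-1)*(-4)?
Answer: 640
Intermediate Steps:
z = -12 (z = 3*(-4) = -12)
w = 1
v = -10 (v = 3 + (-12 - 1*1) = 3 + (-12 - 1) = 3 - 13 = -10)
(8*(0/(-1) + 8/(-1)))*v = (8*(0/(-1) + 8/(-1)))*(-10) = (8*(0*(-1) + 8*(-1)))*(-10) = (8*(0 - 8))*(-10) = (8*(-8))*(-10) = -64*(-10) = 640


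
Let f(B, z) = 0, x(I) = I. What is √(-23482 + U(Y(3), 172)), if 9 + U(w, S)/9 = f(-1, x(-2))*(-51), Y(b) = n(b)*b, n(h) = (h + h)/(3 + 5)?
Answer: I*√23563 ≈ 153.5*I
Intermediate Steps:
n(h) = h/4 (n(h) = (2*h)/8 = (2*h)*(⅛) = h/4)
Y(b) = b²/4 (Y(b) = (b/4)*b = b²/4)
U(w, S) = -81 (U(w, S) = -81 + 9*(0*(-51)) = -81 + 9*0 = -81 + 0 = -81)
√(-23482 + U(Y(3), 172)) = √(-23482 - 81) = √(-23563) = I*√23563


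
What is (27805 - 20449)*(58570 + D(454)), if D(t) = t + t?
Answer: 437520168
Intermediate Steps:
D(t) = 2*t
(27805 - 20449)*(58570 + D(454)) = (27805 - 20449)*(58570 + 2*454) = 7356*(58570 + 908) = 7356*59478 = 437520168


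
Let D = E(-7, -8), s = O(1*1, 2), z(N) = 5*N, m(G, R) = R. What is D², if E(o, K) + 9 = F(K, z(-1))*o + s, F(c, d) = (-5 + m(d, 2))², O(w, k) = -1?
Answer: 5329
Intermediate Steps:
F(c, d) = 9 (F(c, d) = (-5 + 2)² = (-3)² = 9)
s = -1
E(o, K) = -10 + 9*o (E(o, K) = -9 + (9*o - 1) = -9 + (-1 + 9*o) = -10 + 9*o)
D = -73 (D = -10 + 9*(-7) = -10 - 63 = -73)
D² = (-73)² = 5329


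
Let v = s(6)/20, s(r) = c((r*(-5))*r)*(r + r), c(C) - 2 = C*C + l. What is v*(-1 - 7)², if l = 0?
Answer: 6221184/5 ≈ 1.2442e+6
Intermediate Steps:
c(C) = 2 + C² (c(C) = 2 + (C*C + 0) = 2 + (C² + 0) = 2 + C²)
s(r) = 2*r*(2 + 25*r⁴) (s(r) = (2 + ((r*(-5))*r)²)*(r + r) = (2 + ((-5*r)*r)²)*(2*r) = (2 + (-5*r²)²)*(2*r) = (2 + 25*r⁴)*(2*r) = 2*r*(2 + 25*r⁴))
v = 97206/5 (v = (4*6 + 50*6⁵)/20 = (24 + 50*7776)*(1/20) = (24 + 388800)*(1/20) = 388824*(1/20) = 97206/5 ≈ 19441.)
v*(-1 - 7)² = 97206*(-1 - 7)²/5 = (97206/5)*(-8)² = (97206/5)*64 = 6221184/5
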